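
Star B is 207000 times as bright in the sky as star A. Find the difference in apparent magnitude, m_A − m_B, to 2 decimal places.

m_A − m_B ≈ 13.29

Pogson: Δm = −2.5 log₁₀(ratio) = −2.5 log₁₀(207000) = −2.5 × 5.3160 = -13.290
Star B is brighter so has the smaller magnitude: m_A − m_B is positive.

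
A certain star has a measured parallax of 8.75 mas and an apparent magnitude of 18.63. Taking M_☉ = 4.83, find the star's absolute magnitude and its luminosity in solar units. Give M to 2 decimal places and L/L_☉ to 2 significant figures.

M ≈ 13.34; L/L_☉ ≈ 3.9×10^-4

d = 1/p = 1000/8.75 mas = 114.3 pc
M = m − 5 log₁₀ d + 5 = 18.63 − 5·2.0580 + 5 = 13.340
M − M_☉ = 13.340 − 4.83 = 8.510
L/L_☉ = 10^(−0.4 × 8.510) = 3.944×10^-4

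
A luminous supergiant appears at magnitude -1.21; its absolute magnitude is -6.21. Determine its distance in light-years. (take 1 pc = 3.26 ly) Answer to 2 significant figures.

μ = m − M = 5.000
m − M = 5 log₁₀ d − 5
log₁₀ d = (m − M)/5 + 1 = 2.0000
d = 10^2.0000 = 100.0 pc
= 326.0 ly

d ≈ 330 ly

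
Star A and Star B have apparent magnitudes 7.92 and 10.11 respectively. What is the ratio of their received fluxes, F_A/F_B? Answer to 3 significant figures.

F_A/F_B ≈ 7.52

Δm = 7.92 − (10.11) = -2.19
Flux ratio = 10^(−0.4 Δm) = 10^(−0.4 × -2.19) = 10^0.876 = 7.516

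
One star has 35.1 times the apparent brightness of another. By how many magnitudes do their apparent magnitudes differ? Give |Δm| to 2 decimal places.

|Δm| ≈ 3.86

Pogson: Δm = −2.5 log₁₀(ratio) = −2.5 log₁₀(35.1) = −2.5 × 1.5453 = -3.863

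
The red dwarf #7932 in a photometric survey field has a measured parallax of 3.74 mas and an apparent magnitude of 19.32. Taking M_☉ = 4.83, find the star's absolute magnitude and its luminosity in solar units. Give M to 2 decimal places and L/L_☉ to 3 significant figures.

M ≈ 12.18; L/L_☉ ≈ 1.14×10^-3

d = 1/p = 1000/3.74 mas = 267.4 pc
M = m − 5 log₁₀ d + 5 = 19.32 − 5·2.4271 + 5 = 12.184
M − M_☉ = 12.184 − 4.83 = 7.354
L/L_☉ = 10^(−0.4 × 7.354) = 1.144×10^-3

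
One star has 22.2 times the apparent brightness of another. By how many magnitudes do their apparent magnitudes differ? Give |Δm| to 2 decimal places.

|Δm| ≈ 3.37

Pogson: Δm = −2.5 log₁₀(ratio) = −2.5 log₁₀(22.2) = −2.5 × 1.3464 = -3.366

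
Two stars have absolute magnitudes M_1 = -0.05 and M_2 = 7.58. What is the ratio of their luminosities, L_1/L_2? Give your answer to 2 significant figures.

L_1/L_2 ≈ 1100

ΔM = M_1 − M_2 = -7.63
L_1/L_2 = 10^(−0.4 ΔM) = 10^3.052 = 1127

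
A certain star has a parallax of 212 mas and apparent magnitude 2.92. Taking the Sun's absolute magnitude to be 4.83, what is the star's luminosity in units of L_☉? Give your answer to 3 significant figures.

d = 1/p = 1000/212 mas = 4.717 pc
M = m − 5 log₁₀ d + 5 = 2.92 − 5·0.6737 + 5 = 4.552
M − M_☉ = 4.552 − 4.83 = -0.278
L/L_☉ = 10^(−0.4 × -0.278) = 1.292

L/L_☉ ≈ 1.29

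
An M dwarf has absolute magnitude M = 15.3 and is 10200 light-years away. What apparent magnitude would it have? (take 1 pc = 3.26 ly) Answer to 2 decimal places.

m ≈ 27.78

d = 10200 ly / 3.26 = 3129 pc
m = M + 5 log₁₀ d − 5 = 15.3 + 5·3.4954 − 5 = 27.777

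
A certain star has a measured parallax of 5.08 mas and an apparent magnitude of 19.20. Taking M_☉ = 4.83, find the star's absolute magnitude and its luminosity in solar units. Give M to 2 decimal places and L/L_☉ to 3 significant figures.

d = 1/p = 1000/5.08 mas = 196.9 pc
M = m − 5 log₁₀ d + 5 = 19.20 − 5·2.2941 + 5 = 12.729
M − M_☉ = 12.729 − 4.83 = 7.899
L/L_☉ = 10^(−0.4 × 7.899) = 6.923×10^-4

M ≈ 12.73; L/L_☉ ≈ 6.92×10^-4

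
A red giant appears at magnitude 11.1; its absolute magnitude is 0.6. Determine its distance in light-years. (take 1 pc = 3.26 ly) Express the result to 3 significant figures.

μ = m − M = 10.500
m − M = 5 log₁₀ d − 5
log₁₀ d = (m − M)/5 + 1 = 3.1000
d = 10^3.1000 = 1259 pc
= 4104 ly

d ≈ 4100 ly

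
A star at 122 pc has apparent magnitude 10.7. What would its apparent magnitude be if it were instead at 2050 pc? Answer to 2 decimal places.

m ≈ 16.83

Flux ∝ 1/d², so Δm = 5 log₁₀(d₂/d₁) = 5 log₁₀(2050/122) = 6.127
m₂ = m₁ + Δm = 10.7 + (6.127) = 16.827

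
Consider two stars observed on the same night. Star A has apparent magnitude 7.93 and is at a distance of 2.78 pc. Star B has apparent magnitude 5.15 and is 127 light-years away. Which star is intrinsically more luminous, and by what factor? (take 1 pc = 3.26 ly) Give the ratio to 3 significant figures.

Star B is more luminous, by a factor of 2540.

Star A: M = m − 5 log₁₀ d + 5 = 7.93 − 5·0.4440 + 5 = 10.710
Star B: d = 127 ly / 3.26 = 38.96 pc
Star B: M = m − 5 log₁₀ d + 5 = 5.15 − 5·1.5906 + 5 = 2.197
ΔM = M_A − M_B = 10.710 − (2.197) = 8.513; smaller M is more luminous → Star B.
L ratio = 10^(0.4 |ΔM|) = 10^3.405 = 2541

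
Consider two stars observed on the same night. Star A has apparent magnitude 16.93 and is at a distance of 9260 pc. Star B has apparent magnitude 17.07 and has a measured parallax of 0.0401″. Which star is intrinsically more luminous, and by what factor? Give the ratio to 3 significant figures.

Star A is more luminous, by a factor of 157000.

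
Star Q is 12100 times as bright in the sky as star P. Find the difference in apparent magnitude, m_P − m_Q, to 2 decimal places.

Pogson: Δm = −2.5 log₁₀(ratio) = −2.5 log₁₀(12100) = −2.5 × 4.0828 = -10.207
Star Q is brighter so has the smaller magnitude: m_P − m_Q is positive.

m_P − m_Q ≈ 10.21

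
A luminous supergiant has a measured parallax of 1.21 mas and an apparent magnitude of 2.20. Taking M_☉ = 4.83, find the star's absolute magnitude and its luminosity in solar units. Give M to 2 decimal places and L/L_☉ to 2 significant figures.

d = 1/p = 1000/1.21 mas = 826.4 pc
M = m − 5 log₁₀ d + 5 = 2.20 − 5·2.9172 + 5 = -7.386
M − M_☉ = -7.386 − 4.83 = -12.216
L/L_☉ = 10^(−0.4 × -12.216) = 76990

M ≈ -7.39; L/L_☉ ≈ 77000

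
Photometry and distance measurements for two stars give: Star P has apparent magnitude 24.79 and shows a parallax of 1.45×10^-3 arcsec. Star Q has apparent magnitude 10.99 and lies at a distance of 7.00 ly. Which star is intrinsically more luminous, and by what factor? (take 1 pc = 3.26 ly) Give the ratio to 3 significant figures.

Star Q is more luminous, by a factor of 3.21.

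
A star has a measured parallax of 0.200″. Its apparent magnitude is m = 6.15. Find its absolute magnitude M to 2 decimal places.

M ≈ 7.66

d = 1/p = 1/0.200″ = 5.000 pc
5 log₁₀(d/10 pc) = 5 log₁₀(5.000) − 5 = -1.505
M = m − 5 log₁₀(d/10) = 6.15 + 1.505 = 7.655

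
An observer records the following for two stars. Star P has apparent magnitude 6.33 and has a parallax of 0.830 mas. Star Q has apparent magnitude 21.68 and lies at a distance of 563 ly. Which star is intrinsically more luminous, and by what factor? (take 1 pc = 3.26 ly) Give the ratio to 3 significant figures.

Star P is more luminous, by a factor of 6.72×10^7.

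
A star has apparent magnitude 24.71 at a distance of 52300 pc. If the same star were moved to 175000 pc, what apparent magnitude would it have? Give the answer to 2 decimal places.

Flux ∝ 1/d², so Δm = 5 log₁₀(d₂/d₁) = 5 log₁₀(175000/52300) = 2.623
m₂ = m₁ + Δm = 24.71 + (2.623) = 27.333

m ≈ 27.33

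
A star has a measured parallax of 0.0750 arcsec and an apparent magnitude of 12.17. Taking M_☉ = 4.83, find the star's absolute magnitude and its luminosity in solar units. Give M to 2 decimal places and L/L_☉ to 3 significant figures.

M ≈ 11.55; L/L_☉ ≈ 2.06×10^-3

d = 1/p = 1/0.0750″ = 13.33 pc
M = m − 5 log₁₀ d + 5 = 12.17 − 5·1.1249 + 5 = 11.545
M − M_☉ = 11.545 − 4.83 = 6.715
L/L_☉ = 10^(−0.4 × 6.715) = 2.060×10^-3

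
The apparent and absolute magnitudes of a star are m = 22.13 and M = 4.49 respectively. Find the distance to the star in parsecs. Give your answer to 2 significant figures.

d ≈ 34000 pc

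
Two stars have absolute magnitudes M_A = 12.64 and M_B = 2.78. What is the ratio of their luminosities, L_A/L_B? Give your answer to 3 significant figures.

L_A/L_B ≈ 1.14×10^-4

ΔM = M_A − M_B = 9.86
L_A/L_B = 10^(−0.4 ΔM) = 10^-3.944 = 1.138×10^-4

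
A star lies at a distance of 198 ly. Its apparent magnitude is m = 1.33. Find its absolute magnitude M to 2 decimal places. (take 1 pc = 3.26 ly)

M ≈ -2.59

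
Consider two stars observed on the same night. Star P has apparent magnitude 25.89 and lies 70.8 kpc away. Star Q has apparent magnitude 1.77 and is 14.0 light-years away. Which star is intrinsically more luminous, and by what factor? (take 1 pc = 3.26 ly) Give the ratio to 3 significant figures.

Star P: d = 70.8 kpc = 70800 pc
Star P: M = m − 5 log₁₀ d + 5 = 25.89 − 5·4.8500 + 5 = 6.640
Star Q: d = 14.0 ly / 3.26 = 4.294 pc
Star Q: M = m − 5 log₁₀ d + 5 = 1.77 − 5·0.6329 + 5 = 3.605
ΔM = M_P − M_Q = 6.640 − (3.605) = 3.034; smaller M is more luminous → Star Q.
L ratio = 10^(0.4 |ΔM|) = 10^1.214 = 16.36

Star Q is more luminous, by a factor of 16.4.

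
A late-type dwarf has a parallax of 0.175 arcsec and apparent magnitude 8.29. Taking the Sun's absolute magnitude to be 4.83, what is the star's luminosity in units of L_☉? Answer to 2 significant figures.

L/L_☉ ≈ 0.013

d = 1/p = 1/0.175″ = 5.714 pc
M = m − 5 log₁₀ d + 5 = 8.29 − 5·0.7570 + 5 = 9.505
M − M_☉ = 9.505 − 4.83 = 4.675
L/L_☉ = 10^(−0.4 × 4.675) = 0.01349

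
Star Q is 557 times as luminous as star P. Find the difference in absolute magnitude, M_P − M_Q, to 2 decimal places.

M_P − M_Q ≈ 6.86

Pogson: ΔM = −2.5 log₁₀(ratio) = −2.5 log₁₀(557) = −2.5 × 2.7459 = -6.865
Star Q is brighter so has the smaller magnitude: M_P − M_Q is positive.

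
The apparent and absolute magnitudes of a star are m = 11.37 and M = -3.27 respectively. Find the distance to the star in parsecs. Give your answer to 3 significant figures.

d ≈ 8470 pc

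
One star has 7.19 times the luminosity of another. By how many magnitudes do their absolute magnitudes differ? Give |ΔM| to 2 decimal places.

|ΔM| ≈ 2.14

Pogson: ΔM = −2.5 log₁₀(ratio) = −2.5 log₁₀(7.19) = −2.5 × 0.8567 = -2.142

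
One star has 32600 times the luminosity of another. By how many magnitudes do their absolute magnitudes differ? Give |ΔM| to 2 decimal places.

Pogson: ΔM = −2.5 log₁₀(ratio) = −2.5 log₁₀(32600) = −2.5 × 4.5132 = -11.283

|ΔM| ≈ 11.28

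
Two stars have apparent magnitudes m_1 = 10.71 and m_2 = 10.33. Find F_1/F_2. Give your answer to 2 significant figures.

F_1/F_2 ≈ 0.70

Magnitude difference = 0.38
Flux ratio = 10^(−0.4 Δm) = 10^(−0.4 × 0.38) = 10^-0.152 = 0.7047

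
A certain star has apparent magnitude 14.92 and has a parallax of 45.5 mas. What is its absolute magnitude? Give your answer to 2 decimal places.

p = 45.5 mas = 0.0455″ → d = 1/p = 21.98 pc
5 log₁₀(d/10 pc) = 5 log₁₀(21.98) − 5 = 1.710
M = m − 5 log₁₀(d/10) = 14.92 − 1.710 = 13.210

M ≈ 13.21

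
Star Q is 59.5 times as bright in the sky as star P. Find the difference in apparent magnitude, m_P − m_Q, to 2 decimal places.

Pogson: Δm = −2.5 log₁₀(ratio) = −2.5 log₁₀(59.5) = −2.5 × 1.7745 = -4.436
Star Q is brighter so has the smaller magnitude: m_P − m_Q is positive.

m_P − m_Q ≈ 4.44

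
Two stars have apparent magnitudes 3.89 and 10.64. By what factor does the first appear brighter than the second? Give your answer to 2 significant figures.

500

Δm = 3.89 − (10.64) = -6.75
Flux ratio = 10^(−0.4 Δm) = 10^(−0.4 × -6.75) = 10^2.700 = 501.2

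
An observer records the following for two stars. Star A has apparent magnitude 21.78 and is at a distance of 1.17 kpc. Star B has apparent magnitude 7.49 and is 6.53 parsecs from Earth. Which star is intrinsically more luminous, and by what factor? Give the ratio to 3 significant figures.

Star B is more luminous, by a factor of 16.2.

Star A: d = 1.17 kpc = 1170 pc
Star A: M = m − 5 log₁₀ d + 5 = 21.78 − 5·3.0682 + 5 = 11.439
Star B: M = m − 5 log₁₀ d + 5 = 7.49 − 5·0.8149 + 5 = 8.415
ΔM = M_A − M_B = 11.439 − (8.415) = 3.024; smaller M is more luminous → Star B.
L ratio = 10^(0.4 |ΔM|) = 10^1.209 = 16.20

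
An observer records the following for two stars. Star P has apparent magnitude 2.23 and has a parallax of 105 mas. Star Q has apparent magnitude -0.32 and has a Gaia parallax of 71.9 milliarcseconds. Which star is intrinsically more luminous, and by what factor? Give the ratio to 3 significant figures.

Star Q is more luminous, by a factor of 22.3.

Star P: p = 105 mas = 0.105″ → d = 1/p = 9.524 pc
Star P: M = m − 5 log₁₀ d + 5 = 2.23 − 5·0.9788 + 5 = 2.336
Star Q: p = 71.9 mas = 0.0719″ → d = 1/p = 13.91 pc
Star Q: M = m − 5 log₁₀ d + 5 = -0.32 − 5·1.1433 + 5 = -1.036
ΔM = M_P − M_Q = 2.336 − (-1.036) = 3.372; smaller M is more luminous → Star Q.
L ratio = 10^(0.4 |ΔM|) = 10^1.349 = 22.33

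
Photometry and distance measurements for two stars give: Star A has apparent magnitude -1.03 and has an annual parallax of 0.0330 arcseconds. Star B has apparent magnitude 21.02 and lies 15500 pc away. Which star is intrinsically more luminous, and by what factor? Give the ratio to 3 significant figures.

Star A is more luminous, by a factor of 2530.

Star A: d = 1/p = 1/0.0330″ = 30.30 pc
Star A: M = m − 5 log₁₀ d + 5 = -1.03 − 5·1.4815 + 5 = -3.437
Star B: M = m − 5 log₁₀ d + 5 = 21.02 − 5·4.1903 + 5 = 5.068
ΔM = M_A − M_B = -3.437 − (5.068) = -8.506; smaller M is more luminous → Star A.
L ratio = 10^(0.4 |ΔM|) = 10^3.402 = 2525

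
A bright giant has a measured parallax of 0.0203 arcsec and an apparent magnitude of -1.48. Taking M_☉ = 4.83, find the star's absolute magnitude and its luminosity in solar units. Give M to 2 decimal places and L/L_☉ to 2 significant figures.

d = 1/p = 1/0.0203″ = 49.26 pc
M = m − 5 log₁₀ d + 5 = -1.48 − 5·1.6925 + 5 = -4.943
M − M_☉ = -4.943 − 4.83 = -9.773
L/L_☉ = 10^(−0.4 × -9.773) = 8110

M ≈ -4.94; L/L_☉ ≈ 8100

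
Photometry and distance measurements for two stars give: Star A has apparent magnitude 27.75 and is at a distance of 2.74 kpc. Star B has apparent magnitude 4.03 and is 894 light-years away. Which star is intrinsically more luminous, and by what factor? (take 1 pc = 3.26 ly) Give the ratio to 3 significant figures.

Star A: d = 2.74 kpc = 2740 pc
Star A: M = m − 5 log₁₀ d + 5 = 27.75 − 5·3.4378 + 5 = 15.561
Star B: d = 894 ly / 3.26 = 274.2 pc
Star B: M = m − 5 log₁₀ d + 5 = 4.03 − 5·2.4381 + 5 = -3.161
ΔM = M_A − M_B = 15.561 − (-3.161) = 18.722; smaller M is more luminous → Star B.
L ratio = 10^(0.4 |ΔM|) = 10^7.489 = 3.081×10^7

Star B is more luminous, by a factor of 3.08×10^7.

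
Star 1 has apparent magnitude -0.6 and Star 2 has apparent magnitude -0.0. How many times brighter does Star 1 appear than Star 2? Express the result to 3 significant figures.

1.74

Magnitude difference = -0.6
Flux ratio = 10^(−0.4 Δm) = 10^(−0.4 × -0.6) = 10^0.240 = 1.738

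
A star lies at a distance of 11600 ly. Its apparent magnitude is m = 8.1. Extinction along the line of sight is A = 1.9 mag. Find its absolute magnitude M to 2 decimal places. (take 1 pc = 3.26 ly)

M ≈ -6.56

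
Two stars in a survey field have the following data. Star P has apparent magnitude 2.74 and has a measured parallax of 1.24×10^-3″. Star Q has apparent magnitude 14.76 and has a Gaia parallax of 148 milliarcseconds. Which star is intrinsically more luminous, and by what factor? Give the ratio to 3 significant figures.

Star P: d = 1/p = 1/1.24×10^-3″ = 806.5 pc
Star P: M = m − 5 log₁₀ d + 5 = 2.74 − 5·2.9066 + 5 = -6.793
Star Q: p = 148 mas = 0.148″ → d = 1/p = 6.757 pc
Star Q: M = m − 5 log₁₀ d + 5 = 14.76 − 5·0.8297 + 5 = 15.611
ΔM = M_P − M_Q = -6.793 − (15.611) = -22.404; smaller M is more luminous → Star P.
L ratio = 10^(0.4 |ΔM|) = 10^8.962 = 9.155×10^8

Star P is more luminous, by a factor of 9.16×10^8.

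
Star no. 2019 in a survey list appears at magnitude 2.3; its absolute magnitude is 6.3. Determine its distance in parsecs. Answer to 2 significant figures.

d ≈ 1.6 pc

μ = m − M = -4.000
m − M = 5 log₁₀ d − 5
log₁₀ d = (m − M)/5 + 1 = 0.2000
d = 10^0.2000 = 1.585 pc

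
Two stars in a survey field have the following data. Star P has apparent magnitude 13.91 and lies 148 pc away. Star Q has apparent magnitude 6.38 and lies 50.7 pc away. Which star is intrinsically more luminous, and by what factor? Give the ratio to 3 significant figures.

Star P: M = m − 5 log₁₀ d + 5 = 13.91 − 5·2.1703 + 5 = 8.059
Star Q: M = m − 5 log₁₀ d + 5 = 6.38 − 5·1.7050 + 5 = 2.855
ΔM = M_P − M_Q = 8.059 − (2.855) = 5.204; smaller M is more luminous → Star Q.
L ratio = 10^(0.4 |ΔM|) = 10^2.081 = 120.6

Star Q is more luminous, by a factor of 121.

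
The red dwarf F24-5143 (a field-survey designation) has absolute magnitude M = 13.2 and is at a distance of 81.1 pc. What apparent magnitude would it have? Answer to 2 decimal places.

m = M + 5 log₁₀ d − 5 = 13.2 + 5·1.9090 − 5 = 17.745

m ≈ 17.75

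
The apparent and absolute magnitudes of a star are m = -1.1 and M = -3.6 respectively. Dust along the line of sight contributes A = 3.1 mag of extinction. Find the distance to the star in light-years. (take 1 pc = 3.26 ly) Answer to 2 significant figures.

m − M = 5 log₁₀(d/10 pc) + A  ⇒  -1.1 − (-3.6) − 3.1 = 5 log₁₀(d/10)
-0.600 = 5 log₁₀(d/10)
log₁₀ d = (m − M − A)/5 + 1 = 0.8800
d = 10^0.8800 = 7.586 pc
= 24.73 ly

d ≈ 25 ly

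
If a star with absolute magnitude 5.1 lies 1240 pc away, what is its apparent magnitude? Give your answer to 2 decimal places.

m = M + 5 log₁₀ d − 5 = 5.1 + 5·3.0934 − 5 = 15.567

m ≈ 15.57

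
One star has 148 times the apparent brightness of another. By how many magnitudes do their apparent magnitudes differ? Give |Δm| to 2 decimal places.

|Δm| ≈ 5.43

Pogson: Δm = −2.5 log₁₀(ratio) = −2.5 log₁₀(148) = −2.5 × 2.1703 = -5.426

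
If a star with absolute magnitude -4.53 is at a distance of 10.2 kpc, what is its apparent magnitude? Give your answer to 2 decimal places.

d = 10.2 kpc = 10200 pc
m = M + 5 log₁₀ d − 5 = -4.53 + 5·4.0086 − 5 = 10.513

m ≈ 10.51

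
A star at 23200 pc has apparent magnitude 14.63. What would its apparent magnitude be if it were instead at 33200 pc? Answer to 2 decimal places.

m ≈ 15.41

Flux ∝ 1/d², so Δm = 5 log₁₀(d₂/d₁) = 5 log₁₀(33200/23200) = 0.778
m₂ = m₁ + Δm = 14.63 + (0.778) = 15.408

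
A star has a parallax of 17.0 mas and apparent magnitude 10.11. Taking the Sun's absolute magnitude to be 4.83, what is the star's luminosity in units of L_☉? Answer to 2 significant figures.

L/L_☉ ≈ 0.27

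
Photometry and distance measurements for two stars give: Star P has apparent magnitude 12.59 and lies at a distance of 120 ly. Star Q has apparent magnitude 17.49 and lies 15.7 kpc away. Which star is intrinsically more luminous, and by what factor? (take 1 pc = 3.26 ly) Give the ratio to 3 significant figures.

Star P: d = 120 ly / 3.26 = 36.81 pc
Star P: M = m − 5 log₁₀ d + 5 = 12.59 − 5·1.5660 + 5 = 9.760
Star Q: d = 15.7 kpc = 15700 pc
Star Q: M = m − 5 log₁₀ d + 5 = 17.49 − 5·4.1959 + 5 = 1.511
ΔM = M_P − M_Q = 9.760 − (1.511) = 8.250; smaller M is more luminous → Star Q.
L ratio = 10^(0.4 |ΔM|) = 10^3.300 = 1995

Star Q is more luminous, by a factor of 1990.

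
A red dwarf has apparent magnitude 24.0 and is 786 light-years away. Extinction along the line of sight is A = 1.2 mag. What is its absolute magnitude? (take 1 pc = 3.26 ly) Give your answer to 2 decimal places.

M ≈ 15.89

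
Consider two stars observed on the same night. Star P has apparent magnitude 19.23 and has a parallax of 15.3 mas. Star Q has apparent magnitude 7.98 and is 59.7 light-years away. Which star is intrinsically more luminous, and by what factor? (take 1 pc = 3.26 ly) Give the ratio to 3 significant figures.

Star P: p = 15.3 mas = 0.0153″ → d = 1/p = 65.36 pc
Star P: M = m − 5 log₁₀ d + 5 = 19.23 − 5·1.8153 + 5 = 15.153
Star Q: d = 59.7 ly / 3.26 = 18.31 pc
Star Q: M = m − 5 log₁₀ d + 5 = 7.98 − 5·1.2628 + 5 = 6.666
ΔM = M_P − M_Q = 15.153 − (6.666) = 8.487; smaller M is more luminous → Star Q.
L ratio = 10^(0.4 |ΔM|) = 10^3.395 = 2483

Star Q is more luminous, by a factor of 2480.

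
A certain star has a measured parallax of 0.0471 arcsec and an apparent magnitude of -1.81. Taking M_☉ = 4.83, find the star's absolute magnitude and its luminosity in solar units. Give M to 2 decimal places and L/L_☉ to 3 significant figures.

M ≈ -3.44; L/L_☉ ≈ 2040

d = 1/p = 1/0.0471″ = 21.23 pc
M = m − 5 log₁₀ d + 5 = -1.81 − 5·1.3270 + 5 = -3.445
M − M_☉ = -3.445 − 4.83 = -8.275
L/L_☉ = 10^(−0.4 × -8.275) = 2042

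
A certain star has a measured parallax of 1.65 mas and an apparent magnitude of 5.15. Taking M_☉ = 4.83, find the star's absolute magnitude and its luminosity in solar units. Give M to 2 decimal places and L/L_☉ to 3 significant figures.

d = 1/p = 1000/1.65 mas = 606.1 pc
M = m − 5 log₁₀ d + 5 = 5.15 − 5·2.7825 + 5 = -3.763
M − M_☉ = -3.763 − 4.83 = -8.593
L/L_☉ = 10^(−0.4 × -8.593) = 2735

M ≈ -3.76; L/L_☉ ≈ 2740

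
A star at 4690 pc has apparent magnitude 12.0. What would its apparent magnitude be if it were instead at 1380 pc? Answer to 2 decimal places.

m ≈ 9.34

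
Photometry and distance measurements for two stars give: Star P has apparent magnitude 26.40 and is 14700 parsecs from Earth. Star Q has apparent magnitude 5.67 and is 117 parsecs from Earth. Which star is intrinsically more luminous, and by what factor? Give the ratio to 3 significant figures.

Star P: M = m − 5 log₁₀ d + 5 = 26.40 − 5·4.1673 + 5 = 10.563
Star Q: M = m − 5 log₁₀ d + 5 = 5.67 − 5·2.0682 + 5 = 0.329
ΔM = M_P − M_Q = 10.563 − (0.329) = 10.234; smaller M is more luminous → Star Q.
L ratio = 10^(0.4 |ΔM|) = 10^4.094 = 12410

Star Q is more luminous, by a factor of 12400.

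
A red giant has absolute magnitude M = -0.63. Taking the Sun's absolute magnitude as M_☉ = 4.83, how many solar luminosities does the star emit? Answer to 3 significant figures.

L/L_☉ ≈ 153

M − M_☉ = -0.63 − 4.83 = -5.460
L/L_☉ = 10^(−0.4 (M − M_☉)) = 10^2.184 = 152.8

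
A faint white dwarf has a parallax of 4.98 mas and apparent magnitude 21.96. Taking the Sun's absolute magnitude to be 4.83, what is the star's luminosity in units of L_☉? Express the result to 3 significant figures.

d = 1/p = 1000/4.98 mas = 200.8 pc
M = m − 5 log₁₀ d + 5 = 21.96 − 5·2.3028 + 5 = 15.446
M − M_☉ = 15.446 − 4.83 = 10.616
L/L_☉ = 10^(−0.4 × 10.616) = 5.669×10^-5

L/L_☉ ≈ 5.67×10^-5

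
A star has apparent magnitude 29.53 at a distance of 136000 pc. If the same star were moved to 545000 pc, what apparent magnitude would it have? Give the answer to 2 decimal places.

m ≈ 32.54

Flux ∝ 1/d², so Δm = 5 log₁₀(d₂/d₁) = 5 log₁₀(545000/136000) = 3.014
m₂ = m₁ + Δm = 29.53 + (3.014) = 32.544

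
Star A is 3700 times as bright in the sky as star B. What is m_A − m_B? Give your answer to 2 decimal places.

Pogson: Δm = −2.5 log₁₀(ratio) = −2.5 log₁₀(3700) = −2.5 × 3.5682 = -8.921
Star A is brighter, so it has the smaller magnitude: the difference is negative.

m_A − m_B ≈ -8.92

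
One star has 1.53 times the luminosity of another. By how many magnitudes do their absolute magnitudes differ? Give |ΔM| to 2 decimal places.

|ΔM| ≈ 0.46

Pogson: ΔM = −2.5 log₁₀(ratio) = −2.5 log₁₀(1.53) = −2.5 × 0.1847 = -0.462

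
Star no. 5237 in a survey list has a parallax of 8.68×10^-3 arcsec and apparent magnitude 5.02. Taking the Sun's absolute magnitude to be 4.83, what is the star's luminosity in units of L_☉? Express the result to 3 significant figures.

d = 1/p = 1/8.68×10^-3″ = 115.2 pc
M = m − 5 log₁₀ d + 5 = 5.02 − 5·2.0615 + 5 = -0.287
M − M_☉ = -0.287 − 4.83 = -5.117
L/L_☉ = 10^(−0.4 × -5.117) = 111.4

L/L_☉ ≈ 111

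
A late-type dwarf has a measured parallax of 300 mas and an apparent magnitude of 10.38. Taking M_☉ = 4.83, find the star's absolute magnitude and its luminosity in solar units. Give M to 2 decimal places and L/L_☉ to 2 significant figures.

d = 1/p = 1000/300 mas = 3.333 pc
M = m − 5 log₁₀ d + 5 = 10.38 − 5·0.5229 + 5 = 12.766
M − M_☉ = 12.766 − 4.83 = 7.936
L/L_☉ = 10^(−0.4 × 7.936) = 6.695×10^-4

M ≈ 12.77; L/L_☉ ≈ 6.7×10^-4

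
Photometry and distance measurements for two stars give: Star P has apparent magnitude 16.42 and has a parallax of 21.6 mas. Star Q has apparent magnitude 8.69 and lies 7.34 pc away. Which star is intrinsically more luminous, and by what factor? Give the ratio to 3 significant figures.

Star Q is more luminous, by a factor of 31.1.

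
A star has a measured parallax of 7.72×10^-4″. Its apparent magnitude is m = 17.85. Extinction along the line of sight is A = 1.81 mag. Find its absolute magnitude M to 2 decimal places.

d = 1/p = 1/7.72×10^-4″ = 1295 pc
5 log₁₀(d/10 pc) = 5 log₁₀(1295) − 5 = 10.562
M = m − 5 log₁₀(d/10) − A = 17.85 − 10.562 − 1.81 = 5.478

M ≈ 5.48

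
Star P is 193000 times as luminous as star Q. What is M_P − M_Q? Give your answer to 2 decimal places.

Pogson: ΔM = −2.5 log₁₀(ratio) = −2.5 log₁₀(193000) = −2.5 × 5.2856 = -13.214
Star P is brighter, so it has the smaller magnitude: the difference is negative.

M_P − M_Q ≈ -13.21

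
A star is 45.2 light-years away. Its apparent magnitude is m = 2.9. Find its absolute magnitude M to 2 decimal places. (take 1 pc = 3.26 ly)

d = 45.2 ly / 3.26 = 13.87 pc
5 log₁₀(d/10 pc) = 5 log₁₀(13.87) − 5 = 0.710
M = m − 5 log₁₀(d/10) = 2.9 − 0.710 = 2.190

M ≈ 2.19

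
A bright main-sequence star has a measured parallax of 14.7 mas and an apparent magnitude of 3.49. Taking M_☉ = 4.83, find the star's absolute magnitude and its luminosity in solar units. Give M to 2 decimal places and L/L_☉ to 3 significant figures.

M ≈ -0.67; L/L_☉ ≈ 159

d = 1/p = 1000/14.7 mas = 68.03 pc
M = m − 5 log₁₀ d + 5 = 3.49 − 5·1.8327 + 5 = -0.673
M − M_☉ = -0.673 − 4.83 = -5.503
L/L_☉ = 10^(−0.4 × -5.503) = 159.0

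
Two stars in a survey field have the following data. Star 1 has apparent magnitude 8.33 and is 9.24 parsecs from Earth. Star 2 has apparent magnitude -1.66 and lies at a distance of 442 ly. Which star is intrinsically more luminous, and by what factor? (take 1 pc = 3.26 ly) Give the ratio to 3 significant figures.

Star 1: M = m − 5 log₁₀ d + 5 = 8.33 − 5·0.9657 + 5 = 8.502
Star 2: d = 442 ly / 3.26 = 135.6 pc
Star 2: M = m − 5 log₁₀ d + 5 = -1.66 − 5·2.1322 + 5 = -7.321
ΔM = M_1 − M_2 = 8.502 − (-7.321) = 15.823; smaller M is more luminous → Star 2.
L ratio = 10^(0.4 |ΔM|) = 10^6.329 = 2.133×10^6

Star 2 is more luminous, by a factor of 2.13×10^6.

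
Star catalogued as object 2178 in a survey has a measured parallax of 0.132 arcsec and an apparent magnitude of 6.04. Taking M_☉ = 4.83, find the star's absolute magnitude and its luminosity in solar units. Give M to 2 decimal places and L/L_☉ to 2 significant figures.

M ≈ 6.64; L/L_☉ ≈ 0.19

d = 1/p = 1/0.132″ = 7.576 pc
M = m − 5 log₁₀ d + 5 = 6.04 − 5·0.8794 + 5 = 6.643
M − M_☉ = 6.643 − 4.83 = 1.813
L/L_☉ = 10^(−0.4 × 1.813) = 0.1883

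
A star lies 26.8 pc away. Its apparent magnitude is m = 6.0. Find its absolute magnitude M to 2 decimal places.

M ≈ 3.86

5 log₁₀(d/10 pc) = 5 log₁₀(26.80) − 5 = 2.141
M = m − 5 log₁₀(d/10) = 6.0 − 2.141 = 3.859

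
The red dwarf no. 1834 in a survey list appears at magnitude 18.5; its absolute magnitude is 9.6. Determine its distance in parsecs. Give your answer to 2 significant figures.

μ = m − M = 8.900
m − M = 5 log₁₀ d − 5
log₁₀ d = (m − M)/5 + 1 = 2.7800
d = 10^2.7800 = 602.6 pc

d ≈ 600 pc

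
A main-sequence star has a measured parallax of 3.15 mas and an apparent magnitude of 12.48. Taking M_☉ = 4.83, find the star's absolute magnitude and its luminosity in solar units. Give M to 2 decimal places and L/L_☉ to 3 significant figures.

d = 1/p = 1000/3.15 mas = 317.5 pc
M = m − 5 log₁₀ d + 5 = 12.48 − 5·2.5017 + 5 = 4.972
M − M_☉ = 4.972 − 4.83 = 0.142
L/L_☉ = 10^(−0.4 × 0.142) = 0.8778

M ≈ 4.97; L/L_☉ ≈ 0.878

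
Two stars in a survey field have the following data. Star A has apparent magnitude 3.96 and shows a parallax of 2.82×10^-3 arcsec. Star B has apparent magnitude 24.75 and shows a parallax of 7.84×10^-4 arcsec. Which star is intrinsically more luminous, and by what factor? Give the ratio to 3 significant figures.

Star A is more luminous, by a factor of 1.60×10^7.

Star A: d = 1/p = 1/2.82×10^-3″ = 354.6 pc
Star A: M = m − 5 log₁₀ d + 5 = 3.96 − 5·2.5498 + 5 = -3.789
Star B: d = 1/p = 1/7.84×10^-4″ = 1276 pc
Star B: M = m − 5 log₁₀ d + 5 = 24.75 − 5·3.1057 + 5 = 14.222
ΔM = M_A − M_B = -3.789 − (14.222) = -18.010; smaller M is more luminous → Star A.
L ratio = 10^(0.4 |ΔM|) = 10^7.204 = 1.600×10^7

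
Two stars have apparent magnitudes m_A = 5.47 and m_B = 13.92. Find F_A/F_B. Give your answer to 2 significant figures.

F_A/F_B ≈ 2400

Δm = 5.47 − (13.92) = -8.45
Flux ratio = 10^(−0.4 Δm) = 10^(−0.4 × -8.45) = 10^3.380 = 2399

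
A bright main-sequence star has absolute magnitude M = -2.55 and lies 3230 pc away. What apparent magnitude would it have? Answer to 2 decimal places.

m ≈ 10.00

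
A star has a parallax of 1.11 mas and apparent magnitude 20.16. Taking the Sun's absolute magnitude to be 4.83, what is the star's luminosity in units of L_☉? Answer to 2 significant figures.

d = 1/p = 1000/1.11 mas = 900.9 pc
M = m − 5 log₁₀ d + 5 = 20.16 − 5·2.9547 + 5 = 10.387
M − M_☉ = 10.387 − 4.83 = 5.557
L/L_☉ = 10^(−0.4 × 5.557) = 5.989×10^-3

L/L_☉ ≈ 6.0×10^-3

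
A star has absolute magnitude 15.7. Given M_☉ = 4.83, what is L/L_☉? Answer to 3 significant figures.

M − M_☉ = 15.7 − 4.83 = 10.870
L/L_☉ = 10^(−0.4 (M − M_☉)) = 10^-4.348 = 4.487×10^-5

L/L_☉ ≈ 4.49×10^-5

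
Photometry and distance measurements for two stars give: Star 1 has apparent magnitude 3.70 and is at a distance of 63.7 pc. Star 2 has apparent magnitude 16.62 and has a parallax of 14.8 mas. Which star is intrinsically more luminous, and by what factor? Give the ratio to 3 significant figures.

Star 1: M = m − 5 log₁₀ d + 5 = 3.70 − 5·1.8041 + 5 = -0.321
Star 2: p = 14.8 mas = 0.0148″ → d = 1/p = 67.57 pc
Star 2: M = m − 5 log₁₀ d + 5 = 16.62 − 5·1.8297 + 5 = 12.471
ΔM = M_1 − M_2 = -0.321 − (12.471) = -12.792; smaller M is more luminous → Star 1.
L ratio = 10^(0.4 |ΔM|) = 10^5.117 = 130900

Star 1 is more luminous, by a factor of 131000.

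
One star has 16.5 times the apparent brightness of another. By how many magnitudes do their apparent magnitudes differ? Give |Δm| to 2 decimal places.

|Δm| ≈ 3.04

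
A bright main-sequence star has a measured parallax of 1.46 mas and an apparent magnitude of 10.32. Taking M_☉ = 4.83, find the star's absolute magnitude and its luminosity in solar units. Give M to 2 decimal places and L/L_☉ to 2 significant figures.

M ≈ 1.14; L/L_☉ ≈ 30

d = 1/p = 1000/1.46 mas = 684.9 pc
M = m − 5 log₁₀ d + 5 = 10.32 − 5·2.8356 + 5 = 1.142
M − M_☉ = 1.142 − 4.83 = -3.688
L/L_☉ = 10^(−0.4 × -3.688) = 29.87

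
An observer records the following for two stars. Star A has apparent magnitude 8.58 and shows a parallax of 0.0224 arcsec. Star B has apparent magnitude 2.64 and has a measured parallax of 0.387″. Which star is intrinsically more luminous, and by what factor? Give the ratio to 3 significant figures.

Star A is more luminous, by a factor of 1.26.

Star A: d = 1/p = 1/0.0224″ = 44.64 pc
Star A: M = m − 5 log₁₀ d + 5 = 8.58 − 5·1.6498 + 5 = 5.331
Star B: d = 1/p = 1/0.387″ = 2.584 pc
Star B: M = m − 5 log₁₀ d + 5 = 2.64 − 5·0.4123 + 5 = 5.579
ΔM = M_A − M_B = 5.331 − (5.579) = -0.247; smaller M is more luminous → Star A.
L ratio = 10^(0.4 |ΔM|) = 10^0.099 = 1.256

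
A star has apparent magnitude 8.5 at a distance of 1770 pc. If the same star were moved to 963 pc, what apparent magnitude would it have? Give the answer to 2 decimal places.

m ≈ 7.18

Flux ∝ 1/d², so Δm = 5 log₁₀(d₂/d₁) = 5 log₁₀(963/1770) = -1.322
m₂ = m₁ + Δm = 8.5 + (-1.322) = 7.178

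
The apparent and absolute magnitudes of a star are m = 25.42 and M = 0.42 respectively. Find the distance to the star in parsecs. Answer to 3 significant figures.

d ≈ 1.00×10^6 pc

Distance modulus: m − M = 25.42 − (0.42) = 25.000
m − M = 5 log₁₀ d − 5
log₁₀ d = (m − M)/5 + 1 = 6.0000
d = 10^6.0000 = 1.000×10^6 pc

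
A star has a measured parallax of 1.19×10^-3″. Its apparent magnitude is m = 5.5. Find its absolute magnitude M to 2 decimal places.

M ≈ -4.12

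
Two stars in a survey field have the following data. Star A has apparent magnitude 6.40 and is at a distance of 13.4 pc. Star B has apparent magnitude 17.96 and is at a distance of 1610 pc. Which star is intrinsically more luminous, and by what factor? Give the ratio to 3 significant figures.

Star A: M = m − 5 log₁₀ d + 5 = 6.40 − 5·1.1271 + 5 = 5.764
Star B: M = m − 5 log₁₀ d + 5 = 17.96 − 5·3.2068 + 5 = 6.926
ΔM = M_A − M_B = 5.764 − (6.926) = -1.161; smaller M is more luminous → Star A.
L ratio = 10^(0.4 |ΔM|) = 10^0.465 = 2.914

Star A is more luminous, by a factor of 2.91.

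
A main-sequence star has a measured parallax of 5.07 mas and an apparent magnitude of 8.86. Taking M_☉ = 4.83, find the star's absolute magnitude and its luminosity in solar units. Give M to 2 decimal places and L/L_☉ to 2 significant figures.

d = 1/p = 1000/5.07 mas = 197.2 pc
M = m − 5 log₁₀ d + 5 = 8.86 − 5·2.2950 + 5 = 2.385
M − M_☉ = 2.385 − 4.83 = -2.445
L/L_☉ = 10^(−0.4 × -2.445) = 9.506

M ≈ 2.39; L/L_☉ ≈ 9.5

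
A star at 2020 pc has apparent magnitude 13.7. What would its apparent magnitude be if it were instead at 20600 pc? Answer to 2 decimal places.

Flux ∝ 1/d², so Δm = 5 log₁₀(d₂/d₁) = 5 log₁₀(20600/2020) = 5.043
m₂ = m₁ + Δm = 13.7 + (5.043) = 18.743

m ≈ 18.74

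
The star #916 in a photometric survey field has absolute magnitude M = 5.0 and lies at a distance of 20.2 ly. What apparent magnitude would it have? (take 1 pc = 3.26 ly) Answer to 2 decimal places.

d = 20.2 ly / 3.26 = 6.196 pc
m = M + 5 log₁₀ d − 5 = 5.0 + 5·0.7921 − 5 = 3.961

m ≈ 3.96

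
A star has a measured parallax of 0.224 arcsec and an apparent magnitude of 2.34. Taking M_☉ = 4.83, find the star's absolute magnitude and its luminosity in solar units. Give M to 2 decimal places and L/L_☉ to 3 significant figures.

d = 1/p = 1/0.224″ = 4.464 pc
M = m − 5 log₁₀ d + 5 = 2.34 − 5·0.6498 + 5 = 4.091
M − M_☉ = 4.091 − 4.83 = -0.739
L/L_☉ = 10^(−0.4 × -0.739) = 1.975

M ≈ 4.09; L/L_☉ ≈ 1.97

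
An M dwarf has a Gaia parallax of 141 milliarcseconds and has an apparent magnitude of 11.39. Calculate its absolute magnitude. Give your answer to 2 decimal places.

p = 141 mas = 0.141″ → d = 1/p = 7.092 pc
5 log₁₀(d/10 pc) = 5 log₁₀(7.092) − 5 = -0.746
M = m − 5 log₁₀(d/10) = 11.39 + 0.746 = 12.136

M ≈ 12.14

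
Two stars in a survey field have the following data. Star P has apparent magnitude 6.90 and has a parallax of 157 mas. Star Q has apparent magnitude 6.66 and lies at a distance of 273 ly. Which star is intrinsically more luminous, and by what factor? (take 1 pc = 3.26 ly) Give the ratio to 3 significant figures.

Star Q is more luminous, by a factor of 216.

Star P: p = 157 mas = 0.157″ → d = 1/p = 6.369 pc
Star P: M = m − 5 log₁₀ d + 5 = 6.90 − 5·0.8041 + 5 = 7.879
Star Q: d = 273 ly / 3.26 = 83.74 pc
Star Q: M = m − 5 log₁₀ d + 5 = 6.66 − 5·1.9229 + 5 = 2.045
ΔM = M_P − M_Q = 7.879 − (2.045) = 5.834; smaller M is more luminous → Star Q.
L ratio = 10^(0.4 |ΔM|) = 10^2.334 = 215.6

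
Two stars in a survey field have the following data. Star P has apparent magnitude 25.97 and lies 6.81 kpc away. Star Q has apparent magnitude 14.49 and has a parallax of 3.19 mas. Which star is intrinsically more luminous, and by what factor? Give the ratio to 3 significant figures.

Star Q is more luminous, by a factor of 82.8.

Star P: d = 6.81 kpc = 6810 pc
Star P: M = m − 5 log₁₀ d + 5 = 25.97 − 5·3.8331 + 5 = 11.804
Star Q: p = 3.19 mas = 3.19×10^-3″ → d = 1/p = 313.5 pc
Star Q: M = m − 5 log₁₀ d + 5 = 14.49 − 5·2.4962 + 5 = 7.009
ΔM = M_P − M_Q = 11.804 − (7.009) = 4.795; smaller M is more luminous → Star Q.
L ratio = 10^(0.4 |ΔM|) = 10^1.918 = 82.82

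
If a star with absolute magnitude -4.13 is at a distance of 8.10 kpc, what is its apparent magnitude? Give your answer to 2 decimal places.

d = 8.10 kpc = 8100 pc
m = M + 5 log₁₀ d − 5 = -4.13 + 5·3.9085 − 5 = 10.412

m ≈ 10.41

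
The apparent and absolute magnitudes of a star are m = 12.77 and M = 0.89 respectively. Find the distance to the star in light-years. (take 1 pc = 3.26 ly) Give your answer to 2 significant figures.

Distance modulus: m − M = 12.77 − (0.89) = 11.880
m − M = 5 log₁₀ d − 5
log₁₀ d = (m − M)/5 + 1 = 3.3760
d = 10^3.3760 = 2377 pc
= 7748 ly

d ≈ 7700 ly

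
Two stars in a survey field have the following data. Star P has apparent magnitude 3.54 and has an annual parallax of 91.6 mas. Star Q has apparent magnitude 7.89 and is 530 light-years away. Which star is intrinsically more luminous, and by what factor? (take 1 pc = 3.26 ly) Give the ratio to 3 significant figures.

Star P: p = 91.6 mas = 0.0916″ → d = 1/p = 10.92 pc
Star P: M = m − 5 log₁₀ d + 5 = 3.54 − 5·1.0381 + 5 = 3.349
Star Q: d = 530 ly / 3.26 = 162.6 pc
Star Q: M = m − 5 log₁₀ d + 5 = 7.89 − 5·2.2111 + 5 = 1.835
ΔM = M_P − M_Q = 3.349 − (1.835) = 1.515; smaller M is more luminous → Star Q.
L ratio = 10^(0.4 |ΔM|) = 10^0.606 = 4.036

Star Q is more luminous, by a factor of 4.04.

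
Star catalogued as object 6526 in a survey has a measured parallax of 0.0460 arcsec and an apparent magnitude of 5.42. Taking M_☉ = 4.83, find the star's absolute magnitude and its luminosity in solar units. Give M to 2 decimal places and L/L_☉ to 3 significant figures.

d = 1/p = 1/0.0460″ = 21.74 pc
M = m − 5 log₁₀ d + 5 = 5.42 − 5·1.3372 + 5 = 3.734
M − M_☉ = 3.734 − 4.83 = -1.096
L/L_☉ = 10^(−0.4 × -1.096) = 2.745

M ≈ 3.73; L/L_☉ ≈ 2.74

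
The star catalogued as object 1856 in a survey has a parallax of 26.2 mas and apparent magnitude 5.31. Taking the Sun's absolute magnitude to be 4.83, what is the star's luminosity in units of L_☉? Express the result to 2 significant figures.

L/L_☉ ≈ 9.4

d = 1/p = 1000/26.2 mas = 38.17 pc
M = m − 5 log₁₀ d + 5 = 5.31 − 5·1.5817 + 5 = 2.402
M − M_☉ = 2.402 − 4.83 = -2.428
L/L_☉ = 10^(−0.4 × -2.428) = 9.363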